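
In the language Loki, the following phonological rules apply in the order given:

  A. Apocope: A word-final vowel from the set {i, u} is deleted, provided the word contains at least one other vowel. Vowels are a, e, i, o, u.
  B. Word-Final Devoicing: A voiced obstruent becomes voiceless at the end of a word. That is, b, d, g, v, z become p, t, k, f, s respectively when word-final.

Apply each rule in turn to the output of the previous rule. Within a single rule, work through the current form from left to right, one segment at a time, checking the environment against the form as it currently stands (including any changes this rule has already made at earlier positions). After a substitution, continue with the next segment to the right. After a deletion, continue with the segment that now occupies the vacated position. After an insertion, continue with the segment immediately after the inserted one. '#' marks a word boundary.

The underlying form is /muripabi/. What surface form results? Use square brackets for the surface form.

[muripap]

A Apocope: [muripabi] → [muripab]
B Word-Final Devoicing: [muripab] → [muripap]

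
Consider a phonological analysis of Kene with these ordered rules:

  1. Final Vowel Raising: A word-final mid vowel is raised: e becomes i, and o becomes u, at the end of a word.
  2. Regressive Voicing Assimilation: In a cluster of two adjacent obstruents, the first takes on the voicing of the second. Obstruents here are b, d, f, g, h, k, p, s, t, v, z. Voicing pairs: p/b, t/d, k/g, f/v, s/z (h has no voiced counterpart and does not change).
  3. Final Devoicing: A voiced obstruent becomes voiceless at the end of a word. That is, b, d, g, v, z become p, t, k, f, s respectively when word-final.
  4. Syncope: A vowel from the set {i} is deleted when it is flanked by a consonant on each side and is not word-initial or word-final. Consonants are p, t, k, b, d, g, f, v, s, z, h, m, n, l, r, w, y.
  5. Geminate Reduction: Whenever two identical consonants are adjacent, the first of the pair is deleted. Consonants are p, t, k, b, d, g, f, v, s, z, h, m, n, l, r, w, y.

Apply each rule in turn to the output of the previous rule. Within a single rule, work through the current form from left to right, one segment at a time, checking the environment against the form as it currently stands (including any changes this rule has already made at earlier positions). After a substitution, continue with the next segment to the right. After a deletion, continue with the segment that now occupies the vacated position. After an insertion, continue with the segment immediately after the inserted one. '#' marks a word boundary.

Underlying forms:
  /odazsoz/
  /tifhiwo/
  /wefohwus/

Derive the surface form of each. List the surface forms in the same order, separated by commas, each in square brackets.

[odasos], [tfhwu], [wefohwus]

/odazsoz/:
  1 Final Vowel Raising: no change — [odazsoz]
  2 Regressive Voicing Assimilation: [odazsoz] → [odassoz]
  3 Final Devoicing: [odassoz] → [odassos]
  4 Syncope: no change — [odassos]
  5 Geminate Reduction: [odassos] → [odasos]
/tifhiwo/:
  1 Final Vowel Raising: [tifhiwo] → [tifhiwu]
  2 Regressive Voicing Assimilation: no change — [tifhiwu]
  3 Final Devoicing: no change — [tifhiwu]
  4 Syncope: [tifhiwu] → [tfhwu]
  5 Geminate Reduction: no change — [tfhwu]
/wefohwus/:
  1 Final Vowel Raising: no change — [wefohwus]
  2 Regressive Voicing Assimilation: no change — [wefohwus]
  3 Final Devoicing: no change — [wefohwus]
  4 Syncope: no change — [wefohwus]
  5 Geminate Reduction: no change — [wefohwus]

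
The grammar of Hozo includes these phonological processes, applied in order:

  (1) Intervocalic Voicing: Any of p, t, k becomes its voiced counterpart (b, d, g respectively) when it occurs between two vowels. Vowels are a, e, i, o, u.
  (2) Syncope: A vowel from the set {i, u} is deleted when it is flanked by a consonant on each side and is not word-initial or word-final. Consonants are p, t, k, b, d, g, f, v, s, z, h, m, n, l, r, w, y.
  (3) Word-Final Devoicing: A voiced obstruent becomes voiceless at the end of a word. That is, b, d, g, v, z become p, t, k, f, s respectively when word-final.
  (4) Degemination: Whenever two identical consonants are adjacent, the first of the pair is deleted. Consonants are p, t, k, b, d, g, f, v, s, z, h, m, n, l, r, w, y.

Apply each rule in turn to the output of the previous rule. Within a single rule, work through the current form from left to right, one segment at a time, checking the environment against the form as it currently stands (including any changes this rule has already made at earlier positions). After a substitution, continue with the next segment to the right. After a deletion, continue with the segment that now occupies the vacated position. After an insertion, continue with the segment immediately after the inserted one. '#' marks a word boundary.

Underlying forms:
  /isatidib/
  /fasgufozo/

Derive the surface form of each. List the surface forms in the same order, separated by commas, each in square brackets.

/isatidib/:
  (1) Intervocalic Voicing: [isatidib] → [isadidib]
  (2) Syncope: [isadidib] → [isaddb]
  (3) Word-Final Devoicing: [isaddb] → [isaddp]
  (4) Degemination: [isaddp] → [isadp]
/fasgufozo/:
  (1) Intervocalic Voicing: no change — [fasgufozo]
  (2) Syncope: [fasgufozo] → [fasgfozo]
  (3) Word-Final Devoicing: no change — [fasgfozo]
  (4) Degemination: no change — [fasgfozo]

[isadp], [fasgfozo]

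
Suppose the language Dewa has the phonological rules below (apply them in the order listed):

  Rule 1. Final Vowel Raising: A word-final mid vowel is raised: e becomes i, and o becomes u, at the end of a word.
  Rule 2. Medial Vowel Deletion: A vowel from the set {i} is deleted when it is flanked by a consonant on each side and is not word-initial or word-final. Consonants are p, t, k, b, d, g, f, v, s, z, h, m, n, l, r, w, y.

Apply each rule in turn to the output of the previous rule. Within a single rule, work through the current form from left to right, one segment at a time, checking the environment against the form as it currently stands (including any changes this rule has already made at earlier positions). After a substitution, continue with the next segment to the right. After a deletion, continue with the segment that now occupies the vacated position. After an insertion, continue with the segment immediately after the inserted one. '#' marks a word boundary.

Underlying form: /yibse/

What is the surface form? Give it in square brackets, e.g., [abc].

[ybsi]

Rule 1 Final Vowel Raising: [yibse] → [yibsi]
Rule 2 Medial Vowel Deletion: [yibsi] → [ybsi]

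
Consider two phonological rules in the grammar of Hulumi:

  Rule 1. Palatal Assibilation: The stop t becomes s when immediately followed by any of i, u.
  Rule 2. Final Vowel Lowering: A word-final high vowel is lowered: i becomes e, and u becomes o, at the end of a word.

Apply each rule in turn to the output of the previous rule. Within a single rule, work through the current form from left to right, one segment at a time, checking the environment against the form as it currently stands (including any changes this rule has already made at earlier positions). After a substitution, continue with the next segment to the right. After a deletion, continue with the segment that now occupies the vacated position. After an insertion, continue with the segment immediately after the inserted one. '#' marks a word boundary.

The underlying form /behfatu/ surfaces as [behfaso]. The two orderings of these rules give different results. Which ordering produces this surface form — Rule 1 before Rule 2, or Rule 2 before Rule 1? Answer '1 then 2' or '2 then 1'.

1 then 2

Order 1 then 2:
  1 Palatal Assibilation: [behfatu] → [behfasu]
  2 Final Vowel Lowering: [behfasu] → [behfaso]
  result: [behfaso]
Order 2 then 1:
  2 Final Vowel Lowering: [behfatu] → [behfato]
  1 Palatal Assibilation: no change — [behfato]
  result: [behfato]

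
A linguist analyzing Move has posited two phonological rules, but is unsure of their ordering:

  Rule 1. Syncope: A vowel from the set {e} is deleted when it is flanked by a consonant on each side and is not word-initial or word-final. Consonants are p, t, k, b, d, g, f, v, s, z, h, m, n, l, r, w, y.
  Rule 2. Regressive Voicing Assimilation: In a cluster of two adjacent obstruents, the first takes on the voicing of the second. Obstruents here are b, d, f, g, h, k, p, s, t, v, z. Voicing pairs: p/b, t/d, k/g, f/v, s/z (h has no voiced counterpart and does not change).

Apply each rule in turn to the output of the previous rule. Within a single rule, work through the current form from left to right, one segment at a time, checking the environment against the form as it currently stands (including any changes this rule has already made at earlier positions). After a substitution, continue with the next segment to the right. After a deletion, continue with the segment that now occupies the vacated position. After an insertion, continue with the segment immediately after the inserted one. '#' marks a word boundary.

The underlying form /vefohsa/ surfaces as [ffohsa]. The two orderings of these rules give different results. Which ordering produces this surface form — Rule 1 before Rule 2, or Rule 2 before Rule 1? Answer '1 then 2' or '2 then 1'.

Order 1 then 2:
  1 Syncope: [vefohsa] → [vfohsa]
  2 Regressive Voicing Assimilation: [vfohsa] → [ffohsa]
  result: [ffohsa]
Order 2 then 1:
  2 Regressive Voicing Assimilation: no change — [vefohsa]
  1 Syncope: [vefohsa] → [vfohsa]
  result: [vfohsa]

1 then 2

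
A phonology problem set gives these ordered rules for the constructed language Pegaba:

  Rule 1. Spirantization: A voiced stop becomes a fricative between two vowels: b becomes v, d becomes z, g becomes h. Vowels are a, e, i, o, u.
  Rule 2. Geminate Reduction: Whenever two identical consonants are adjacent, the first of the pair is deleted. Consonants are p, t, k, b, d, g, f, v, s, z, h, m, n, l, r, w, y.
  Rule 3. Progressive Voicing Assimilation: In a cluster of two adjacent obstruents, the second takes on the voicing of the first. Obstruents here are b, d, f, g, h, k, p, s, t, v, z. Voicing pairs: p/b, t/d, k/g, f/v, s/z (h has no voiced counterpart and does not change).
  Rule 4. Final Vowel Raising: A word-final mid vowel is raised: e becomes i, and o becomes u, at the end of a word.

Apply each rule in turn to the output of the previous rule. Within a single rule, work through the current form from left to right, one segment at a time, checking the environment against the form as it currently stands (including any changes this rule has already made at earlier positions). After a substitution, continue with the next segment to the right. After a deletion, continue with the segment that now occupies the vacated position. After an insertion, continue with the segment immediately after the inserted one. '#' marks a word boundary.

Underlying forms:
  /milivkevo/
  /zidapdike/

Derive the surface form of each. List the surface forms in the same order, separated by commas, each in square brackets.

/milivkevo/:
  Rule 1 Spirantization: no change — [milivkevo]
  Rule 2 Geminate Reduction: no change — [milivkevo]
  Rule 3 Progressive Voicing Assimilation: [milivkevo] → [milivgevo]
  Rule 4 Final Vowel Raising: [milivgevo] → [milivgevu]
/zidapdike/:
  Rule 1 Spirantization: [zidapdike] → [zizapdike]
  Rule 2 Geminate Reduction: no change — [zizapdike]
  Rule 3 Progressive Voicing Assimilation: [zizapdike] → [zizaptike]
  Rule 4 Final Vowel Raising: [zizaptike] → [zizaptiki]

[milivgevu], [zizaptiki]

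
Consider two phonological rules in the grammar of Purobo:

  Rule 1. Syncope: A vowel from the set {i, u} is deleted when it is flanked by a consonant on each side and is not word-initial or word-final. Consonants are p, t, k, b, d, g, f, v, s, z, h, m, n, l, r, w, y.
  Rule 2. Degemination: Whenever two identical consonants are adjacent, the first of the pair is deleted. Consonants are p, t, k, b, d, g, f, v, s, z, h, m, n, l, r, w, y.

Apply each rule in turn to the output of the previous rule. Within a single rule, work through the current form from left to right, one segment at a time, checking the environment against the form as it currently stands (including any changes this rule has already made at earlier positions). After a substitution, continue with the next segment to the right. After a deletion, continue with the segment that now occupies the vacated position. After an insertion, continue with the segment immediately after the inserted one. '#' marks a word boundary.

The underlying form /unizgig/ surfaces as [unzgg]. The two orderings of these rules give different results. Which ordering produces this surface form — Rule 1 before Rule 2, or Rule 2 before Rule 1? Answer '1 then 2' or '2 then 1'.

Order 1 then 2:
  1 Syncope: [unizgig] → [unzgg]
  2 Degemination: [unzgg] → [unzg]
  result: [unzg]
Order 2 then 1:
  2 Degemination: no change — [unizgig]
  1 Syncope: [unizgig] → [unzgg]
  result: [unzgg]

2 then 1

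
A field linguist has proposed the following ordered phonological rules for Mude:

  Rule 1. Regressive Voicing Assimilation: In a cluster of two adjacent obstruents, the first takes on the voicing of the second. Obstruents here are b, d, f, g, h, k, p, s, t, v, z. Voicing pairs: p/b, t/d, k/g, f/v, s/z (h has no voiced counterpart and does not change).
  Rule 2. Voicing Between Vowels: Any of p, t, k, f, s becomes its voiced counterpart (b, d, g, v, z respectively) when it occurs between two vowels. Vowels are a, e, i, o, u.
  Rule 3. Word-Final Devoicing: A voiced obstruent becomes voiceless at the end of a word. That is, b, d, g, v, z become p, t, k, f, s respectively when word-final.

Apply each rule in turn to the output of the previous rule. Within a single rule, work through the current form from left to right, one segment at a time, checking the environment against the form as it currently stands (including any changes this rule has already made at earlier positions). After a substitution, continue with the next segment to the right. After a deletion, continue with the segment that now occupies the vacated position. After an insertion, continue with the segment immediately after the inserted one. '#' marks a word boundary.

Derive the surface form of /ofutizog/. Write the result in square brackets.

[ovudizok]

Rule 1 Regressive Voicing Assimilation: no change — [ofutizog]
Rule 2 Voicing Between Vowels: [ofutizog] → [ovudizog]
Rule 3 Word-Final Devoicing: [ovudizog] → [ovudizok]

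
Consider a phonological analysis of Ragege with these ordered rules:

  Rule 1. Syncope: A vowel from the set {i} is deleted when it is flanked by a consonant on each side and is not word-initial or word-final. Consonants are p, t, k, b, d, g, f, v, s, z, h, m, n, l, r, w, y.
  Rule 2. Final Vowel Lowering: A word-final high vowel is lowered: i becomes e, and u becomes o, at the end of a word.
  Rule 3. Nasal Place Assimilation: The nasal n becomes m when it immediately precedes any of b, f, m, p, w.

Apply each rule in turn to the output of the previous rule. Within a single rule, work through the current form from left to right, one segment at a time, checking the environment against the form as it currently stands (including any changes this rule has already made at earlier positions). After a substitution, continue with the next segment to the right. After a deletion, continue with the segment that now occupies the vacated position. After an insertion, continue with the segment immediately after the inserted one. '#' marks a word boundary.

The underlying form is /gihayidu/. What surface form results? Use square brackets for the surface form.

[ghaydo]

Rule 1 Syncope: [gihayidu] → [ghaydu]
Rule 2 Final Vowel Lowering: [ghaydu] → [ghaydo]
Rule 3 Nasal Place Assimilation: no change — [ghaydo]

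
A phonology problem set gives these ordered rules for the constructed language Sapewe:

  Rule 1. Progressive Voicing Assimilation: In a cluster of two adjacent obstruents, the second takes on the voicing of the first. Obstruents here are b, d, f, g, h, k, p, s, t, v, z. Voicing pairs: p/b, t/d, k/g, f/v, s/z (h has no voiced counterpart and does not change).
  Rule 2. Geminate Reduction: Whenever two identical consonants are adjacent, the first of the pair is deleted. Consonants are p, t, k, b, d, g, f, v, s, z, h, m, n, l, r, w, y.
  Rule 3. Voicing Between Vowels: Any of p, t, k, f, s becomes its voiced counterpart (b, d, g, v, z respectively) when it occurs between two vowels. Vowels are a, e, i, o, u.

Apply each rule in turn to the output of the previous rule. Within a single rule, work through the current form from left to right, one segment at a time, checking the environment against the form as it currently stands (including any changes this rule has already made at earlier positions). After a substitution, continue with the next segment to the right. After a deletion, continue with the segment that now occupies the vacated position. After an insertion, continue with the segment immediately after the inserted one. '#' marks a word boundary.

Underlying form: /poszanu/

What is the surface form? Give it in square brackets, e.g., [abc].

Rule 1 Progressive Voicing Assimilation: [poszanu] → [possanu]
Rule 2 Geminate Reduction: [possanu] → [posanu]
Rule 3 Voicing Between Vowels: [posanu] → [pozanu]

[pozanu]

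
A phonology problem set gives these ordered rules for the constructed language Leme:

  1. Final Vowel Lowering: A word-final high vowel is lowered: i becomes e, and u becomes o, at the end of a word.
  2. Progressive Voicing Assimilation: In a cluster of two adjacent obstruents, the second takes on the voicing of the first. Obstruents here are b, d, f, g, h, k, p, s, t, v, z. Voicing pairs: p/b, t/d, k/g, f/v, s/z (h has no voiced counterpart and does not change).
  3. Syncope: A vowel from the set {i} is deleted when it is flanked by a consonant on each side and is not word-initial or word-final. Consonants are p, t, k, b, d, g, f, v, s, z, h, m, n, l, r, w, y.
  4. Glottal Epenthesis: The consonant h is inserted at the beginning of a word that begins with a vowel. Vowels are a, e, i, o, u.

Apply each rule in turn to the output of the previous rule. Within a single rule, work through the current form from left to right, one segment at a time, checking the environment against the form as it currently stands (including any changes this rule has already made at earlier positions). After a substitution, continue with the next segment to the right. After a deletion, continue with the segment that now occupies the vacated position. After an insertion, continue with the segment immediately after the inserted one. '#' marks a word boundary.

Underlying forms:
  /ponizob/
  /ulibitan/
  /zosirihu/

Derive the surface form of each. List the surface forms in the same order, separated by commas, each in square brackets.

/ponizob/:
  1 Final Vowel Lowering: no change — [ponizob]
  2 Progressive Voicing Assimilation: no change — [ponizob]
  3 Syncope: [ponizob] → [ponzob]
  4 Glottal Epenthesis: no change — [ponzob]
/ulibitan/:
  1 Final Vowel Lowering: no change — [ulibitan]
  2 Progressive Voicing Assimilation: no change — [ulibitan]
  3 Syncope: [ulibitan] → [ulbtan]
  4 Glottal Epenthesis: [ulbtan] → [hulbtan]
/zosirihu/:
  1 Final Vowel Lowering: [zosirihu] → [zosiriho]
  2 Progressive Voicing Assimilation: no change — [zosiriho]
  3 Syncope: [zosiriho] → [zosrho]
  4 Glottal Epenthesis: no change — [zosrho]

[ponzob], [hulbtan], [zosrho]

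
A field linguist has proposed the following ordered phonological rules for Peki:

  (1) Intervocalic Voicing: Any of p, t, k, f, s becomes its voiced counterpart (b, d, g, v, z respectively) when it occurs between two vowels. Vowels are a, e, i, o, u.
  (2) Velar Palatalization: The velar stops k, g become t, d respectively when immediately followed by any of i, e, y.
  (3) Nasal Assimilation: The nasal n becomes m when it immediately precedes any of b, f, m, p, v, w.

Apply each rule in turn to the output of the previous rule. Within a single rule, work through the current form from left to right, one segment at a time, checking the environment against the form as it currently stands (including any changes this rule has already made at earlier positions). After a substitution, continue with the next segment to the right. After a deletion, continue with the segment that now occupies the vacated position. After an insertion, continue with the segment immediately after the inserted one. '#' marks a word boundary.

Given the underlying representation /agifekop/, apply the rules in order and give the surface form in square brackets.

(1) Intervocalic Voicing: [agifekop] → [agivegop]
(2) Velar Palatalization: [agivegop] → [adivegop]
(3) Nasal Assimilation: no change — [adivegop]

[adivegop]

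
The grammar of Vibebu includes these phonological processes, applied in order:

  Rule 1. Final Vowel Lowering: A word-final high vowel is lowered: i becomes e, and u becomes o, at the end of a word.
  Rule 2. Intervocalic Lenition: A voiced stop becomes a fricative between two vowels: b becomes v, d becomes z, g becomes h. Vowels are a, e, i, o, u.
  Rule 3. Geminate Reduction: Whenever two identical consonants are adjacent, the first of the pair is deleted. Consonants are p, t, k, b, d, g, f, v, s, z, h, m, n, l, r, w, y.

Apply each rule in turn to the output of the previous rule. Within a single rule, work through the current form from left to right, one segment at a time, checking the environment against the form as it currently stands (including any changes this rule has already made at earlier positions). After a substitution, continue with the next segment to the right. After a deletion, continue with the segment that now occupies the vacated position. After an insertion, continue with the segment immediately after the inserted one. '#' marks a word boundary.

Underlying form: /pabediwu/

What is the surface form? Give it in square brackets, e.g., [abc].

Rule 1 Final Vowel Lowering: [pabediwu] → [pabediwo]
Rule 2 Intervocalic Lenition: [pabediwo] → [paveziwo]
Rule 3 Geminate Reduction: no change — [paveziwo]

[paveziwo]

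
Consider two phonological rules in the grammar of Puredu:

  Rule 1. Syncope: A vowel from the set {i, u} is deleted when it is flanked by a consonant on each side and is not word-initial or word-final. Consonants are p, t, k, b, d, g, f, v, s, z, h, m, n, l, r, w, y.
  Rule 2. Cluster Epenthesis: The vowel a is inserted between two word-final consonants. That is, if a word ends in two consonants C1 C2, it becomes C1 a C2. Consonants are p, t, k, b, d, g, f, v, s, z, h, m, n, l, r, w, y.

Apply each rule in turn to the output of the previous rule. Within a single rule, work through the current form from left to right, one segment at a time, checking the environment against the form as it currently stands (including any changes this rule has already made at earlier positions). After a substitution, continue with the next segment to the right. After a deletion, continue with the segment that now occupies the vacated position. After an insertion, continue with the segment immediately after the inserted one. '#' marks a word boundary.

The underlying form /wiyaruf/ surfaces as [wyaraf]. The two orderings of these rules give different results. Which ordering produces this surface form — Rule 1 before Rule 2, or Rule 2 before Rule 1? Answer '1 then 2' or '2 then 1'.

1 then 2

Order 1 then 2:
  1 Syncope: [wiyaruf] → [wyarf]
  2 Cluster Epenthesis: [wyarf] → [wyaraf]
  result: [wyaraf]
Order 2 then 1:
  2 Cluster Epenthesis: no change — [wiyaruf]
  1 Syncope: [wiyaruf] → [wyarf]
  result: [wyarf]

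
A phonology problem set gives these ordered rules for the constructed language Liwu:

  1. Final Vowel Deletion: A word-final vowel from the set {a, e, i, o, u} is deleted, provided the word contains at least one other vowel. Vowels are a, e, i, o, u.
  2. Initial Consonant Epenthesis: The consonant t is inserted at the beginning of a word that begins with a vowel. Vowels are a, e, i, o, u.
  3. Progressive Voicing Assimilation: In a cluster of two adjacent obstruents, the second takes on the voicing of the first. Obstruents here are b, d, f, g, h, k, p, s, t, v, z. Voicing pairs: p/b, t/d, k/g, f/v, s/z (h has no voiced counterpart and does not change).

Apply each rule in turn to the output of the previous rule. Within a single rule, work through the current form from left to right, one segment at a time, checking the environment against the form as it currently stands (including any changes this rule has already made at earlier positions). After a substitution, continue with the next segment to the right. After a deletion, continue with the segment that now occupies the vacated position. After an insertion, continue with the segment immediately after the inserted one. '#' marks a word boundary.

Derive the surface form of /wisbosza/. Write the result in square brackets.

1 Final Vowel Deletion: [wisbosza] → [wisbosz]
2 Initial Consonant Epenthesis: no change — [wisbosz]
3 Progressive Voicing Assimilation: [wisbosz] → [wisposs]

[wisposs]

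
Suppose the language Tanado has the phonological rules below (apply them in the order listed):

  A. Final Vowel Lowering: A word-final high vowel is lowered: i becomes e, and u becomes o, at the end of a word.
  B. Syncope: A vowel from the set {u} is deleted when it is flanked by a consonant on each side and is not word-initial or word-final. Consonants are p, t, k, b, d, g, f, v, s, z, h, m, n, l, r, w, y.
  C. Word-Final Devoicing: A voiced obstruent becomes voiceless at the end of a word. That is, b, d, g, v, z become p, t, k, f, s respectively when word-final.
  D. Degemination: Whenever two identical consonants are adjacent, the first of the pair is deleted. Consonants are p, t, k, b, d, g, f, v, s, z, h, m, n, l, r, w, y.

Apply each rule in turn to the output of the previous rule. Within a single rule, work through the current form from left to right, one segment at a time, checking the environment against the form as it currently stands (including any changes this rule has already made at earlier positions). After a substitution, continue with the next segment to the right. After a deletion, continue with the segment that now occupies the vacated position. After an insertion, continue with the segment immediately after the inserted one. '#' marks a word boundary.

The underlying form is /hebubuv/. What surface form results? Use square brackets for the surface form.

[hebf]

A Final Vowel Lowering: no change — [hebubuv]
B Syncope: [hebubuv] → [hebbv]
C Word-Final Devoicing: [hebbv] → [hebbf]
D Degemination: [hebbf] → [hebf]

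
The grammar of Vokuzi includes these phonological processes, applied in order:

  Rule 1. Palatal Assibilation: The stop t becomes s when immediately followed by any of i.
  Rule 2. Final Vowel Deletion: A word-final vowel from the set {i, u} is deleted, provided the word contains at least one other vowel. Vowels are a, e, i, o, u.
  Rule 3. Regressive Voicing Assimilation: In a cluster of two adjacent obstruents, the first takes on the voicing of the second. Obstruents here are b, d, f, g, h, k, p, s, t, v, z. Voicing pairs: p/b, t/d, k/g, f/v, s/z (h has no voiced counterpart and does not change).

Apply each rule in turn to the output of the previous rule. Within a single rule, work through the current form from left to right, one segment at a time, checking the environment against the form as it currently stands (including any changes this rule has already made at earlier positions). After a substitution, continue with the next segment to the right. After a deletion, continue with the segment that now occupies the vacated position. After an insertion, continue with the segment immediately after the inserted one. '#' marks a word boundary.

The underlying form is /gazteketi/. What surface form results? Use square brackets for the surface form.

[gastekes]

Rule 1 Palatal Assibilation: [gazteketi] → [gaztekesi]
Rule 2 Final Vowel Deletion: [gaztekesi] → [gaztekes]
Rule 3 Regressive Voicing Assimilation: [gaztekes] → [gastekes]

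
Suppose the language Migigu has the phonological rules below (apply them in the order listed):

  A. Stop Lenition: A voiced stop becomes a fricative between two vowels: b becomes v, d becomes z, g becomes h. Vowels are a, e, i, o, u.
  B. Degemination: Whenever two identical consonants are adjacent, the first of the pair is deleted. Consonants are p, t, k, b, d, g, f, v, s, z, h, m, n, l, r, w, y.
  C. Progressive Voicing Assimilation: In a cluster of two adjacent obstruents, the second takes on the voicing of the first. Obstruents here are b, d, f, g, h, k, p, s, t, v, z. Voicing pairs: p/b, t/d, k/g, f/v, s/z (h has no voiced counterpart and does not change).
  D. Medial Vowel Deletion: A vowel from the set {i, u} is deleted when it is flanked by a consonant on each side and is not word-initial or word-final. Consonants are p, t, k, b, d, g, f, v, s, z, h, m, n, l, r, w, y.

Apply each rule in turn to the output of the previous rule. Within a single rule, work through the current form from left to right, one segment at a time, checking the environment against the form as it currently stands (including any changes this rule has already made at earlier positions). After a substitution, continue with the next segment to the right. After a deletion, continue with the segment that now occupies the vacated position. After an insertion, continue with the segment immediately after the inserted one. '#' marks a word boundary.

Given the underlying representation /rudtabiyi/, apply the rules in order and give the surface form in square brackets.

A Stop Lenition: [rudtabiyi] → [rudtaviyi]
B Degemination: no change — [rudtaviyi]
C Progressive Voicing Assimilation: [rudtaviyi] → [ruddaviyi]
D Medial Vowel Deletion: [ruddaviyi] → [rddavyi]

[rddavyi]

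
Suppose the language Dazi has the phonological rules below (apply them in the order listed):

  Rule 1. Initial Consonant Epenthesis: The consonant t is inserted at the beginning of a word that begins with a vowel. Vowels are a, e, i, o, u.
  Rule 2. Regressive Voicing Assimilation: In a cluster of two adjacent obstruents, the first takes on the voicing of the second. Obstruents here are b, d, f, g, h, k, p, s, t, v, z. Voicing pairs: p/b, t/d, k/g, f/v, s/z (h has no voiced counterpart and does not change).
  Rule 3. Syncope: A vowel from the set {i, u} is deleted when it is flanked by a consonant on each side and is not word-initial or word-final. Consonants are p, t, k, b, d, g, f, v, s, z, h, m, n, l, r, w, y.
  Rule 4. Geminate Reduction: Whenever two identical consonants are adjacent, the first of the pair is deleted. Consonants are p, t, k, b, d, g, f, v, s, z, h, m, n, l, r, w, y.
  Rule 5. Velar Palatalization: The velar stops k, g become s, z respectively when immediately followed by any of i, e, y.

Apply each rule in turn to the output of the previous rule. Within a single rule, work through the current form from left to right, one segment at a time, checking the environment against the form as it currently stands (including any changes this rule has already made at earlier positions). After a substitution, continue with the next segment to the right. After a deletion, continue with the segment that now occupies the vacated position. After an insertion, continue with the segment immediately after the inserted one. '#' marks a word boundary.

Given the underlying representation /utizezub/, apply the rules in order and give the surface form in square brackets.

[tzezb]

Rule 1 Initial Consonant Epenthesis: [utizezub] → [tutizezub]
Rule 2 Regressive Voicing Assimilation: no change — [tutizezub]
Rule 3 Syncope: [tutizezub] → [ttzezb]
Rule 4 Geminate Reduction: [ttzezb] → [tzezb]
Rule 5 Velar Palatalization: no change — [tzezb]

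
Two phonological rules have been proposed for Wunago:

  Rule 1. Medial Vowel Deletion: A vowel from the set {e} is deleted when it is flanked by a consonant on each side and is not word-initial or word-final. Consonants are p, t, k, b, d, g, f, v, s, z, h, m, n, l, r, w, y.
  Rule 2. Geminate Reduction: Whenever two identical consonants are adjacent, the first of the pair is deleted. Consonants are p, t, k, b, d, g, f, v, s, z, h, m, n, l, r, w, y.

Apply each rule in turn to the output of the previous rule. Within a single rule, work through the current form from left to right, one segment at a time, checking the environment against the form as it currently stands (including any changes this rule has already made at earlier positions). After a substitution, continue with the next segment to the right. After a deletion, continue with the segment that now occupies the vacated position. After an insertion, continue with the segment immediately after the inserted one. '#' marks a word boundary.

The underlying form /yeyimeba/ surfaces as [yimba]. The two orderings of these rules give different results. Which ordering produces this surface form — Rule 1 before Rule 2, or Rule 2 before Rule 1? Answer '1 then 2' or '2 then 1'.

1 then 2

Order 1 then 2:
  1 Medial Vowel Deletion: [yeyimeba] → [yyimba]
  2 Geminate Reduction: [yyimba] → [yimba]
  result: [yimba]
Order 2 then 1:
  2 Geminate Reduction: no change — [yeyimeba]
  1 Medial Vowel Deletion: [yeyimeba] → [yyimba]
  result: [yyimba]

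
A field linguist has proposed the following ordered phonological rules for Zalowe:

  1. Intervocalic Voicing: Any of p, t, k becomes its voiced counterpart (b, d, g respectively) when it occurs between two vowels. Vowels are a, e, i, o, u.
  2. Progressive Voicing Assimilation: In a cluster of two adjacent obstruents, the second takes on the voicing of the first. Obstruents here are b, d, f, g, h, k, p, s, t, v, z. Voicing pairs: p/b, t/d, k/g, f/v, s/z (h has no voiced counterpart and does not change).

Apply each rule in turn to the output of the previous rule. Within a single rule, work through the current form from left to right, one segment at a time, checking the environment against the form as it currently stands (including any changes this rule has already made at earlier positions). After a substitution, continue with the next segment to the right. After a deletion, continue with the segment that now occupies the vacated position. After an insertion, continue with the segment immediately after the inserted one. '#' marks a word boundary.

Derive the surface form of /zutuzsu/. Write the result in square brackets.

[zuduzzu]

1 Intervocalic Voicing: [zutuzsu] → [zuduzsu]
2 Progressive Voicing Assimilation: [zuduzsu] → [zuduzzu]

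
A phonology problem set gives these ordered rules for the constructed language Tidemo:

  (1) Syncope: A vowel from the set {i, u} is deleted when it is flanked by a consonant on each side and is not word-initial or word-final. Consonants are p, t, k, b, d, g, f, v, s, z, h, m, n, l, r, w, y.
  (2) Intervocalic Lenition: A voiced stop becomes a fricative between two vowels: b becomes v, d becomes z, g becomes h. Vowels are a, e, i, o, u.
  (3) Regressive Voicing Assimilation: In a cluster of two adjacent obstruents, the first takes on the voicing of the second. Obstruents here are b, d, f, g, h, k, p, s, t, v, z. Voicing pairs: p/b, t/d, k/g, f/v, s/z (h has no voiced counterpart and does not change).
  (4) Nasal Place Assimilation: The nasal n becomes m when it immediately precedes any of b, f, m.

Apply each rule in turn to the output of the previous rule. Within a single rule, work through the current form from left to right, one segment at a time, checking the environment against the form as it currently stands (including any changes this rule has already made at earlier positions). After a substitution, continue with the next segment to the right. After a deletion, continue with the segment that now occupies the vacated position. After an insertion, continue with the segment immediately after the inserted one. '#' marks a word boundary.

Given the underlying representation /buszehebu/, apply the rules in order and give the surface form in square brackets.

[pzzehevu]

(1) Syncope: [buszehebu] → [bszehebu]
(2) Intervocalic Lenition: [bszehebu] → [bszehevu]
(3) Regressive Voicing Assimilation: [bszehevu] → [pzzehevu]
(4) Nasal Place Assimilation: no change — [pzzehevu]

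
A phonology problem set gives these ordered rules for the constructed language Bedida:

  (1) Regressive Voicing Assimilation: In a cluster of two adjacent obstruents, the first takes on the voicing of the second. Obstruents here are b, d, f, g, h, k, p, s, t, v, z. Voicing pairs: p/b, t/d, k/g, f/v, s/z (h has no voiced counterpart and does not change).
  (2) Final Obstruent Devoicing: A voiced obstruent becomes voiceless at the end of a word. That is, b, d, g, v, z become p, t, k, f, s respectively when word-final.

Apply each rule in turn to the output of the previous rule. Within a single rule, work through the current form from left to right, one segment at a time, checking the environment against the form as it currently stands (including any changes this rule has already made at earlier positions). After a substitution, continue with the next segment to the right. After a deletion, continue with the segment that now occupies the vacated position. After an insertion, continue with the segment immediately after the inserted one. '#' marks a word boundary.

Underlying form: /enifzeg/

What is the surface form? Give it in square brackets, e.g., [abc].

[enivzek]

(1) Regressive Voicing Assimilation: [enifzeg] → [enivzeg]
(2) Final Obstruent Devoicing: [enivzeg] → [enivzek]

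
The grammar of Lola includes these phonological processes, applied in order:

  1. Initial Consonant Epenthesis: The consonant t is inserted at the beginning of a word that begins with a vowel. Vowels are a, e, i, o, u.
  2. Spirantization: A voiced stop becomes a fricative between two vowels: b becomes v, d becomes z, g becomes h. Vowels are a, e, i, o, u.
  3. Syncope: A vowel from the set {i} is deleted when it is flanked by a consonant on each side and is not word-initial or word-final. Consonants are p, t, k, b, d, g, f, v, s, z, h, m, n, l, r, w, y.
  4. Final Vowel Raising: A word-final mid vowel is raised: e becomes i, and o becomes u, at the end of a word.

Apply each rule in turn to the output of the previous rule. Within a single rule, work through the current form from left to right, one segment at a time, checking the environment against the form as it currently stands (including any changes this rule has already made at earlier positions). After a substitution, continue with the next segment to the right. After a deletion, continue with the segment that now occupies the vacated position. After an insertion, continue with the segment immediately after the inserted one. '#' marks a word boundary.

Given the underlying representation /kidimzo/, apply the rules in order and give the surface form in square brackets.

[kzmzu]

1 Initial Consonant Epenthesis: no change — [kidimzo]
2 Spirantization: [kidimzo] → [kizimzo]
3 Syncope: [kizimzo] → [kzmzo]
4 Final Vowel Raising: [kzmzo] → [kzmzu]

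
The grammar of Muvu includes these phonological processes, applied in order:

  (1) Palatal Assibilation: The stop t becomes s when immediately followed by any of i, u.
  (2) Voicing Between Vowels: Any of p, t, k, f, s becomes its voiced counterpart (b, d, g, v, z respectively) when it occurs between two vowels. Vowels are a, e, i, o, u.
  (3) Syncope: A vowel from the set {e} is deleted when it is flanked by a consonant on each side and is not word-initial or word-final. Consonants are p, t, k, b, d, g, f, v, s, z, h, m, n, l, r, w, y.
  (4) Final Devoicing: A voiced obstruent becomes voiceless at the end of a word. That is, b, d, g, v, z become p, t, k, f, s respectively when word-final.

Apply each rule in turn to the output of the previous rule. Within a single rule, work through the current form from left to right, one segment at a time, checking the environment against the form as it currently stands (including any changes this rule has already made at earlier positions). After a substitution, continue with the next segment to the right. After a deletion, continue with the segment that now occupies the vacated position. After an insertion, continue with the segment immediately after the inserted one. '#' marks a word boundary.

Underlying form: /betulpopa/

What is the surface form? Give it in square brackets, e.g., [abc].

[bzulpoba]

(1) Palatal Assibilation: [betulpopa] → [besulpopa]
(2) Voicing Between Vowels: [besulpopa] → [bezulpoba]
(3) Syncope: [bezulpoba] → [bzulpoba]
(4) Final Devoicing: no change — [bzulpoba]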